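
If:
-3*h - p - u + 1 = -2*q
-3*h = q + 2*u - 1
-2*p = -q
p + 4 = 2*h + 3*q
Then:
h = 37/31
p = 10/31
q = 20/31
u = -50/31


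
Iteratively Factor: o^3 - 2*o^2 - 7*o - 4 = (o + 1)*(o^2 - 3*o - 4) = (o - 4)*(o + 1)*(o + 1)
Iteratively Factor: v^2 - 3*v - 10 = (v - 5)*(v + 2)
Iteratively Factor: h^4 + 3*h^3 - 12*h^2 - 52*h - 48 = (h + 3)*(h^3 - 12*h - 16) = (h - 4)*(h + 3)*(h^2 + 4*h + 4) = (h - 4)*(h + 2)*(h + 3)*(h + 2)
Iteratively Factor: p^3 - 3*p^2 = (p - 3)*(p^2) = p*(p - 3)*(p)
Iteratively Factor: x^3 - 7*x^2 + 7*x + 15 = (x - 5)*(x^2 - 2*x - 3) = (x - 5)*(x + 1)*(x - 3)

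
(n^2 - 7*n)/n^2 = (n - 7)/n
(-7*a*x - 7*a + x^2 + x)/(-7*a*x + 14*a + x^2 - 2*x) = (x + 1)/(x - 2)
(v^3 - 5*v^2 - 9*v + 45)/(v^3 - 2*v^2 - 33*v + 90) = (v + 3)/(v + 6)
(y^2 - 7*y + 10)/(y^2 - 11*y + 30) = (y - 2)/(y - 6)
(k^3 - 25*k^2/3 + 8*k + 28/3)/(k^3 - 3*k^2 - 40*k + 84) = (k + 2/3)/(k + 6)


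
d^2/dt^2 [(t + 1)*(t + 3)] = 2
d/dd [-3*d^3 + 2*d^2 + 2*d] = -9*d^2 + 4*d + 2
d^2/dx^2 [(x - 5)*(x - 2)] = 2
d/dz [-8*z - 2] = -8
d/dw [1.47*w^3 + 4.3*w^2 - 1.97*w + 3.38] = 4.41*w^2 + 8.6*w - 1.97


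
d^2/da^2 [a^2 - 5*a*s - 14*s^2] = 2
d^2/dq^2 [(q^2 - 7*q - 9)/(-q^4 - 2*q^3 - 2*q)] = 2*(-3*q^8 + 36*q^7 + 198*q^6 + 366*q^5 + 186*q^4 + 8*q^3 + 108*q^2 + 36)/(q^3*(q^9 + 6*q^8 + 12*q^7 + 14*q^6 + 24*q^5 + 24*q^4 + 12*q^3 + 24*q^2 + 8))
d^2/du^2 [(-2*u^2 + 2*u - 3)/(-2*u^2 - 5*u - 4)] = 2*(-28*u^3 - 12*u^2 + 138*u + 123)/(8*u^6 + 60*u^5 + 198*u^4 + 365*u^3 + 396*u^2 + 240*u + 64)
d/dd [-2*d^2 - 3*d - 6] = -4*d - 3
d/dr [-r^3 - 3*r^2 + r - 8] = -3*r^2 - 6*r + 1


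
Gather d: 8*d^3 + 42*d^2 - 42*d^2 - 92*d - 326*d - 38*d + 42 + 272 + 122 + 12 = 8*d^3 - 456*d + 448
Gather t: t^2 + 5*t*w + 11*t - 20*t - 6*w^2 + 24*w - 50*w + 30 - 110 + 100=t^2 + t*(5*w - 9) - 6*w^2 - 26*w + 20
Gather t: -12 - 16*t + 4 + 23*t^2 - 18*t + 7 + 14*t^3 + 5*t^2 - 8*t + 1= 14*t^3 + 28*t^2 - 42*t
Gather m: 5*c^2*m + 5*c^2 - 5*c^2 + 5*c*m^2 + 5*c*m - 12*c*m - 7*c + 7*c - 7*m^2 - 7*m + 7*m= m^2*(5*c - 7) + m*(5*c^2 - 7*c)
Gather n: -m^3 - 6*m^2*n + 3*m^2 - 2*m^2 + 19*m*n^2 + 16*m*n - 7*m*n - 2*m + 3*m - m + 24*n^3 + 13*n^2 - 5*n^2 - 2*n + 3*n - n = -m^3 + m^2 + 24*n^3 + n^2*(19*m + 8) + n*(-6*m^2 + 9*m)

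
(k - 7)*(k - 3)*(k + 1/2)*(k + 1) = k^4 - 17*k^3/2 + 13*k^2/2 + 53*k/2 + 21/2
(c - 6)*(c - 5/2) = c^2 - 17*c/2 + 15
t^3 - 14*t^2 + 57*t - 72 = (t - 8)*(t - 3)^2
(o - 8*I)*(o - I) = o^2 - 9*I*o - 8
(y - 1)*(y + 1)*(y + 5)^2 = y^4 + 10*y^3 + 24*y^2 - 10*y - 25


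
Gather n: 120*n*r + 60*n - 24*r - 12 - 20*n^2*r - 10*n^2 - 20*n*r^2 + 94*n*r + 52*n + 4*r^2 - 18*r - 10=n^2*(-20*r - 10) + n*(-20*r^2 + 214*r + 112) + 4*r^2 - 42*r - 22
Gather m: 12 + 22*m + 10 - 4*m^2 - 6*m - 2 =-4*m^2 + 16*m + 20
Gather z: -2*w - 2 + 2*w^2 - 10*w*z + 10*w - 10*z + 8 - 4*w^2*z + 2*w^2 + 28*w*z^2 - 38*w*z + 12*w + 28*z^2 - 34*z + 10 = 4*w^2 + 20*w + z^2*(28*w + 28) + z*(-4*w^2 - 48*w - 44) + 16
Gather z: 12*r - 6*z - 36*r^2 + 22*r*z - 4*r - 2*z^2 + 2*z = -36*r^2 + 8*r - 2*z^2 + z*(22*r - 4)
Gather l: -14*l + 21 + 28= 49 - 14*l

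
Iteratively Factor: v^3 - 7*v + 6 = (v + 3)*(v^2 - 3*v + 2) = (v - 1)*(v + 3)*(v - 2)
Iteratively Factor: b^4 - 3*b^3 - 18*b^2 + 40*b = (b + 4)*(b^3 - 7*b^2 + 10*b) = b*(b + 4)*(b^2 - 7*b + 10) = b*(b - 2)*(b + 4)*(b - 5)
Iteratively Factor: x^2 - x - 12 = (x + 3)*(x - 4)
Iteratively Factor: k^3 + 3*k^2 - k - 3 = (k + 1)*(k^2 + 2*k - 3) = (k + 1)*(k + 3)*(k - 1)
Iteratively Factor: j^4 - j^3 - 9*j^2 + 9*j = (j - 1)*(j^3 - 9*j) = j*(j - 1)*(j^2 - 9) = j*(j - 3)*(j - 1)*(j + 3)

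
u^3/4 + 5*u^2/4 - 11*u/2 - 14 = (u/4 + 1/2)*(u - 4)*(u + 7)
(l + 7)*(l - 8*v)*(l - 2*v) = l^3 - 10*l^2*v + 7*l^2 + 16*l*v^2 - 70*l*v + 112*v^2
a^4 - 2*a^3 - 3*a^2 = a^2*(a - 3)*(a + 1)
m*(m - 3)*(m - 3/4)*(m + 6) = m^4 + 9*m^3/4 - 81*m^2/4 + 27*m/2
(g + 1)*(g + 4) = g^2 + 5*g + 4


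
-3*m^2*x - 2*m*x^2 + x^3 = x*(-3*m + x)*(m + x)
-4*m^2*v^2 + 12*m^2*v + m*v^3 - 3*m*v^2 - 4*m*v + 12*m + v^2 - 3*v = (-4*m + v)*(v - 3)*(m*v + 1)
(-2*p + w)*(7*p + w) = -14*p^2 + 5*p*w + w^2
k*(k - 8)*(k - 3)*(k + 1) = k^4 - 10*k^3 + 13*k^2 + 24*k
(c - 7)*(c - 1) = c^2 - 8*c + 7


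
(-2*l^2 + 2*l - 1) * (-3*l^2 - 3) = 6*l^4 - 6*l^3 + 9*l^2 - 6*l + 3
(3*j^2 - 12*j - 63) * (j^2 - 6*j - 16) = 3*j^4 - 30*j^3 - 39*j^2 + 570*j + 1008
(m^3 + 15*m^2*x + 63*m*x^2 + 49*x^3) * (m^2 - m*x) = m^5 + 14*m^4*x + 48*m^3*x^2 - 14*m^2*x^3 - 49*m*x^4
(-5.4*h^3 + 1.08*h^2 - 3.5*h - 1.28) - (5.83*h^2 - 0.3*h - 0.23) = -5.4*h^3 - 4.75*h^2 - 3.2*h - 1.05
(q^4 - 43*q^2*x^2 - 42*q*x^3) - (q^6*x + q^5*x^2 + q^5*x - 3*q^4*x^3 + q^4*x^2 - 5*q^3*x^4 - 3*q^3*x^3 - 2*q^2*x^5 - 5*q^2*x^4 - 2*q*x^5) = -q^6*x - q^5*x^2 - q^5*x + 3*q^4*x^3 - q^4*x^2 + q^4 + 5*q^3*x^4 + 3*q^3*x^3 + 2*q^2*x^5 + 5*q^2*x^4 - 43*q^2*x^2 + 2*q*x^5 - 42*q*x^3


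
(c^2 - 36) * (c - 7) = c^3 - 7*c^2 - 36*c + 252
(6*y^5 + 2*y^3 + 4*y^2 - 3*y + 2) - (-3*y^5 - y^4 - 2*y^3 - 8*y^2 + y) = 9*y^5 + y^4 + 4*y^3 + 12*y^2 - 4*y + 2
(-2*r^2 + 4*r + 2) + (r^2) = -r^2 + 4*r + 2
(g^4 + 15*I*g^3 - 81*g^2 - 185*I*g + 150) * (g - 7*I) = g^5 + 8*I*g^4 + 24*g^3 + 382*I*g^2 - 1145*g - 1050*I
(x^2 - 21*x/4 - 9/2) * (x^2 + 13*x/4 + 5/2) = x^4 - 2*x^3 - 305*x^2/16 - 111*x/4 - 45/4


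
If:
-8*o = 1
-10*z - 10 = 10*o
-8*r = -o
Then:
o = -1/8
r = -1/64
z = -7/8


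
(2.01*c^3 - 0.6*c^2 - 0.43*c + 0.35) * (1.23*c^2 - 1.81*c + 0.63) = 2.4723*c^5 - 4.3761*c^4 + 1.8234*c^3 + 0.8308*c^2 - 0.9044*c + 0.2205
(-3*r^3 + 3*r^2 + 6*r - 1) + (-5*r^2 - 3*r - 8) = -3*r^3 - 2*r^2 + 3*r - 9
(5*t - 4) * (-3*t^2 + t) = -15*t^3 + 17*t^2 - 4*t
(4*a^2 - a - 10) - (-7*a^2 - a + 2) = 11*a^2 - 12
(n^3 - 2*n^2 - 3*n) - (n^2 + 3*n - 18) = n^3 - 3*n^2 - 6*n + 18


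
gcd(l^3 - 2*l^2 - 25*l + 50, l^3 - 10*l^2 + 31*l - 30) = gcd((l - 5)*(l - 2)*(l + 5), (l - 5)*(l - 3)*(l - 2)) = l^2 - 7*l + 10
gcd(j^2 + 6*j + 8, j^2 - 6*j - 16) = j + 2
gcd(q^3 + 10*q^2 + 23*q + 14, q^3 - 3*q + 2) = q + 2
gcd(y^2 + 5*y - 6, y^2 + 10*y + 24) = y + 6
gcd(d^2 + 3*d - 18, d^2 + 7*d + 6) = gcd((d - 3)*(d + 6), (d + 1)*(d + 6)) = d + 6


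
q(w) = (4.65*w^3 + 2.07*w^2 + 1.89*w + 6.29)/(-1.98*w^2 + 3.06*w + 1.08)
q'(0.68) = 4.24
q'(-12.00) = -2.30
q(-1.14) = 0.01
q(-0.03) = 6.32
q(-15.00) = 31.10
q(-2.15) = 2.35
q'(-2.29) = -2.06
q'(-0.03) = -18.57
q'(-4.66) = -2.16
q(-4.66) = 7.62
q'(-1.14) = -3.05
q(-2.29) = 2.64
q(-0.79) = -1.48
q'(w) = (3.96*w - 3.06)*(4.65*w^3 + 2.07*w^2 + 1.89*w + 6.29)/(-1.98*w^2 + 3.06*w + 1.08)^2 + (13.95*w^2 + 4.14*w + 1.89)/(-1.98*w^2 + 3.06*w + 1.08)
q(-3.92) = 6.03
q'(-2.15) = -2.07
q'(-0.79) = -6.40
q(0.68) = 4.45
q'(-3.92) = -2.13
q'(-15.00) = -2.32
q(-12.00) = 24.17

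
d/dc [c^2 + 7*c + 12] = 2*c + 7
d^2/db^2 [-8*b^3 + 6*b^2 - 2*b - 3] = 12 - 48*b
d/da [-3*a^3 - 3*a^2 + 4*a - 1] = -9*a^2 - 6*a + 4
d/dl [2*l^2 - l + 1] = 4*l - 1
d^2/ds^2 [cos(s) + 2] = -cos(s)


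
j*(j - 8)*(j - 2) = j^3 - 10*j^2 + 16*j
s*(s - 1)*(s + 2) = s^3 + s^2 - 2*s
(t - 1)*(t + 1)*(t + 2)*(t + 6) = t^4 + 8*t^3 + 11*t^2 - 8*t - 12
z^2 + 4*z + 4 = (z + 2)^2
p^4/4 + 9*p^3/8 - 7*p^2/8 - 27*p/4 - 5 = (p/4 + 1)*(p - 5/2)*(p + 1)*(p + 2)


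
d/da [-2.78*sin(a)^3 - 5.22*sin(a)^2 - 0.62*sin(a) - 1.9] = (-10.44*sin(a) + 4.17*cos(2*a) - 4.79)*cos(a)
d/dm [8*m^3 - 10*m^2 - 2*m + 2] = 24*m^2 - 20*m - 2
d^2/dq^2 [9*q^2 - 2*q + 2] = 18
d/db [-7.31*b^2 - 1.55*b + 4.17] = -14.62*b - 1.55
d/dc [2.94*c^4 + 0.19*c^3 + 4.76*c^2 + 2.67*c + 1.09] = 11.76*c^3 + 0.57*c^2 + 9.52*c + 2.67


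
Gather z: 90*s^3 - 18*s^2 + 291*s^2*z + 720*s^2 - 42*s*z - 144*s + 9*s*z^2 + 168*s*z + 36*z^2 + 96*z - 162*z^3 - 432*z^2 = 90*s^3 + 702*s^2 - 144*s - 162*z^3 + z^2*(9*s - 396) + z*(291*s^2 + 126*s + 96)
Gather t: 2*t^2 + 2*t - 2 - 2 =2*t^2 + 2*t - 4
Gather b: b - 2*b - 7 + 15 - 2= 6 - b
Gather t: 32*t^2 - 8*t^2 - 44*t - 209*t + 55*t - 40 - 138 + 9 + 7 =24*t^2 - 198*t - 162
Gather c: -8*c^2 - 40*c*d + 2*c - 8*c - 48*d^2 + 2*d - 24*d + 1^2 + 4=-8*c^2 + c*(-40*d - 6) - 48*d^2 - 22*d + 5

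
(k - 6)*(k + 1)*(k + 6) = k^3 + k^2 - 36*k - 36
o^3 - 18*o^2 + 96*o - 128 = (o - 8)^2*(o - 2)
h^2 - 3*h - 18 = (h - 6)*(h + 3)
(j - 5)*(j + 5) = j^2 - 25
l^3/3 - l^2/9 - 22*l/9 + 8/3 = (l/3 + 1)*(l - 2)*(l - 4/3)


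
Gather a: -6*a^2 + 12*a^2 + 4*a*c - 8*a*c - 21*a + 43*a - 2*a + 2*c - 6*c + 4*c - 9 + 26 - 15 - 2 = 6*a^2 + a*(20 - 4*c)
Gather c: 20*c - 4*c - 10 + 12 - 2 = 16*c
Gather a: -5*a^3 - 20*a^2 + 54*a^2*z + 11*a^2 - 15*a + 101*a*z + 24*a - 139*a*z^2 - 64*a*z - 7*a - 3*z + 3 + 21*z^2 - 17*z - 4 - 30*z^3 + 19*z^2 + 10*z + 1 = -5*a^3 + a^2*(54*z - 9) + a*(-139*z^2 + 37*z + 2) - 30*z^3 + 40*z^2 - 10*z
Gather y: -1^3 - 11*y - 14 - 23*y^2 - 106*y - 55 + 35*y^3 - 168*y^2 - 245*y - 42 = 35*y^3 - 191*y^2 - 362*y - 112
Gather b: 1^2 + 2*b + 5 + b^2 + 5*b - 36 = b^2 + 7*b - 30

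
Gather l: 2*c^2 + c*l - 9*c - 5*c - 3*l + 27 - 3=2*c^2 - 14*c + l*(c - 3) + 24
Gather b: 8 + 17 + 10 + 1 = 36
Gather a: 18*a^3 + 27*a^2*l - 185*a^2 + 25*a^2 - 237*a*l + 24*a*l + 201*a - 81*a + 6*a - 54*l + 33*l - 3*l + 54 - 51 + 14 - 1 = 18*a^3 + a^2*(27*l - 160) + a*(126 - 213*l) - 24*l + 16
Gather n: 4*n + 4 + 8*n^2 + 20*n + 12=8*n^2 + 24*n + 16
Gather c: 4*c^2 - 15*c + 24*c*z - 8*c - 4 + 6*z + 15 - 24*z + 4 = 4*c^2 + c*(24*z - 23) - 18*z + 15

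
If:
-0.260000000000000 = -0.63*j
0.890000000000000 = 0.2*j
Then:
No Solution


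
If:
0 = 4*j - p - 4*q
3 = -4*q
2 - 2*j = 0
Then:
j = 1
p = 7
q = -3/4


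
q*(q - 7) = q^2 - 7*q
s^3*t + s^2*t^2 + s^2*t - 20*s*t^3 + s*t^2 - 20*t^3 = (s - 4*t)*(s + 5*t)*(s*t + t)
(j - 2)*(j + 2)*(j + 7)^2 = j^4 + 14*j^3 + 45*j^2 - 56*j - 196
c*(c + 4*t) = c^2 + 4*c*t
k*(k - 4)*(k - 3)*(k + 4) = k^4 - 3*k^3 - 16*k^2 + 48*k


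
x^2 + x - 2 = (x - 1)*(x + 2)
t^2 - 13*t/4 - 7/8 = (t - 7/2)*(t + 1/4)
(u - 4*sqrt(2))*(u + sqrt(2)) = u^2 - 3*sqrt(2)*u - 8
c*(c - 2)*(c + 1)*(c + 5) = c^4 + 4*c^3 - 7*c^2 - 10*c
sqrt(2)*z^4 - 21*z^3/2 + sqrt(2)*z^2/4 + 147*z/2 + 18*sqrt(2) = (z - 4*sqrt(2))*(z - 3*sqrt(2))*(z + 3*sqrt(2)/2)*(sqrt(2)*z + 1/2)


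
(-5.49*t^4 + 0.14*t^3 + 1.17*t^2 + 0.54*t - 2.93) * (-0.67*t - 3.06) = 3.6783*t^5 + 16.7056*t^4 - 1.2123*t^3 - 3.942*t^2 + 0.3107*t + 8.9658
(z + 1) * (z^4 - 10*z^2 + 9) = z^5 + z^4 - 10*z^3 - 10*z^2 + 9*z + 9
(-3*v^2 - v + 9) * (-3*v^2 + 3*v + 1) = 9*v^4 - 6*v^3 - 33*v^2 + 26*v + 9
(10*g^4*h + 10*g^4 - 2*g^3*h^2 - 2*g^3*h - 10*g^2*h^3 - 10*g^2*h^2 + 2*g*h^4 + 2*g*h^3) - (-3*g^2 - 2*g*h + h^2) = 10*g^4*h + 10*g^4 - 2*g^3*h^2 - 2*g^3*h - 10*g^2*h^3 - 10*g^2*h^2 + 3*g^2 + 2*g*h^4 + 2*g*h^3 + 2*g*h - h^2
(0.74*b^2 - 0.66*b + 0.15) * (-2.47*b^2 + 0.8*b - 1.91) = -1.8278*b^4 + 2.2222*b^3 - 2.3119*b^2 + 1.3806*b - 0.2865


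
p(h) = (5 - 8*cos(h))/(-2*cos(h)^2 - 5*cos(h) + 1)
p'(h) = (5 - 8*cos(h))*(-4*sin(h)*cos(h) - 5*sin(h))/(-2*cos(h)^2 - 5*cos(h) + 1)^2 + 8*sin(h)/(-2*cos(h)^2 - 5*cos(h) + 1) = (16*cos(h)^2 - 20*cos(h) - 17)*sin(h)/(5*cos(h) + cos(2*h))^2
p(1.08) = -0.68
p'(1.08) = -6.22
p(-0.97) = -0.19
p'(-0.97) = 3.15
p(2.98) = 3.23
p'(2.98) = 0.19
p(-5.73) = 0.38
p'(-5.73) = -0.53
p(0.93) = -0.08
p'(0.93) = -2.55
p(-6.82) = 0.39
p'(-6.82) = 0.50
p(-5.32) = -0.17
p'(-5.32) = -3.03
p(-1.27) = -4.00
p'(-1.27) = 47.62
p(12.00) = 0.38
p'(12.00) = 0.56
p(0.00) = 0.50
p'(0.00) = 0.00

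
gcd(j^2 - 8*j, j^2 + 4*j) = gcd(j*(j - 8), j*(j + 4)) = j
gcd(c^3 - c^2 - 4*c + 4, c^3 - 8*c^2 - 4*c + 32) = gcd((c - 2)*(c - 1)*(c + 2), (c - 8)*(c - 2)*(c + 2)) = c^2 - 4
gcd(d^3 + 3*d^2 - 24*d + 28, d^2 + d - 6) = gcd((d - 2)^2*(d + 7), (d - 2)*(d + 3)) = d - 2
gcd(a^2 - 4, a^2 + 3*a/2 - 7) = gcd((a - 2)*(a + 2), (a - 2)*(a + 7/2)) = a - 2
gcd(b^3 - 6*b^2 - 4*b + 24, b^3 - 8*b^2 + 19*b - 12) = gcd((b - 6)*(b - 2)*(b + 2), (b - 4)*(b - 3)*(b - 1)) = 1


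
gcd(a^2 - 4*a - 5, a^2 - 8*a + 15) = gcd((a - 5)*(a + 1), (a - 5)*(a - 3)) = a - 5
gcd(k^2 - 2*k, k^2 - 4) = k - 2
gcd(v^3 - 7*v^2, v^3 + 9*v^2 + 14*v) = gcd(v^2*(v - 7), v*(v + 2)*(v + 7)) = v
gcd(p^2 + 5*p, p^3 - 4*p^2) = p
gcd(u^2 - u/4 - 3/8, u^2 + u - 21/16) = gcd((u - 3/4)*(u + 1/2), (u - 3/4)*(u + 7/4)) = u - 3/4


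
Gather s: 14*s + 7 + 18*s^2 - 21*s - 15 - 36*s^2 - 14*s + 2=-18*s^2 - 21*s - 6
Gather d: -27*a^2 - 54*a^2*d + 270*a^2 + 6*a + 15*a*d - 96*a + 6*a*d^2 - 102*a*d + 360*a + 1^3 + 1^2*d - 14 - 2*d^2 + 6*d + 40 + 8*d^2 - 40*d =243*a^2 + 270*a + d^2*(6*a + 6) + d*(-54*a^2 - 87*a - 33) + 27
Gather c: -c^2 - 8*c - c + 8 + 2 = -c^2 - 9*c + 10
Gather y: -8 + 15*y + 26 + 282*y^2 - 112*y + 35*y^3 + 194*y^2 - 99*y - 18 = 35*y^3 + 476*y^2 - 196*y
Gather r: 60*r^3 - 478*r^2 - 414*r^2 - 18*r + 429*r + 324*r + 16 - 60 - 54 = 60*r^3 - 892*r^2 + 735*r - 98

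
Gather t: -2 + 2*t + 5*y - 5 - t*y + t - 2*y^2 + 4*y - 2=t*(3 - y) - 2*y^2 + 9*y - 9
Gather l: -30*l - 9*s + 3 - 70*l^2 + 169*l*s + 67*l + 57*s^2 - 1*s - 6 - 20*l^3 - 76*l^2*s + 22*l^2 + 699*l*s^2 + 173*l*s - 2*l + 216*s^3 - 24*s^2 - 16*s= -20*l^3 + l^2*(-76*s - 48) + l*(699*s^2 + 342*s + 35) + 216*s^3 + 33*s^2 - 26*s - 3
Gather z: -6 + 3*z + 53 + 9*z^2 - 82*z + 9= 9*z^2 - 79*z + 56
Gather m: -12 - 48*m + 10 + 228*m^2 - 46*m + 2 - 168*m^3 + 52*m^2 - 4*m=-168*m^3 + 280*m^2 - 98*m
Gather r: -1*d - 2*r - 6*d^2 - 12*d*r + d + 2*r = -6*d^2 - 12*d*r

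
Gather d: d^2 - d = d^2 - d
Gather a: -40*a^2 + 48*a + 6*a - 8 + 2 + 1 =-40*a^2 + 54*a - 5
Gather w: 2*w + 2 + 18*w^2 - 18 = 18*w^2 + 2*w - 16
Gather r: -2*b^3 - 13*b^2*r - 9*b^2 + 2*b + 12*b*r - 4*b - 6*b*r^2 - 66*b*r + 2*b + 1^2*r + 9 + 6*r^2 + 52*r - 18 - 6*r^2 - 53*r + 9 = -2*b^3 - 9*b^2 - 6*b*r^2 + r*(-13*b^2 - 54*b)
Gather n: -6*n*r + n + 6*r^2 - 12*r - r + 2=n*(1 - 6*r) + 6*r^2 - 13*r + 2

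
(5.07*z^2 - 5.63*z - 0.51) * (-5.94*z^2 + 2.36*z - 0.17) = -30.1158*z^4 + 45.4074*z^3 - 11.1193*z^2 - 0.2465*z + 0.0867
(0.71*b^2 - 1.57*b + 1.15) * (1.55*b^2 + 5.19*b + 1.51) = 1.1005*b^4 + 1.2514*b^3 - 5.2937*b^2 + 3.5978*b + 1.7365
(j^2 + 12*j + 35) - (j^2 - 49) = 12*j + 84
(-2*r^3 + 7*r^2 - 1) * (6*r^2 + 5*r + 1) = -12*r^5 + 32*r^4 + 33*r^3 + r^2 - 5*r - 1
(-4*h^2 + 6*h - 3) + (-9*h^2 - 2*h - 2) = -13*h^2 + 4*h - 5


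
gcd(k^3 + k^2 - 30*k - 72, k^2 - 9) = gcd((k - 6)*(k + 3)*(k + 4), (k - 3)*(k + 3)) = k + 3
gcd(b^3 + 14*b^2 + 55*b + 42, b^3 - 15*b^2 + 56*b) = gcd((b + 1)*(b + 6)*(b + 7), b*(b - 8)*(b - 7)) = 1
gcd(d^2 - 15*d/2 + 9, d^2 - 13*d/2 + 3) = d - 6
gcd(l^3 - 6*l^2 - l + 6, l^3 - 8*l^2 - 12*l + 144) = l - 6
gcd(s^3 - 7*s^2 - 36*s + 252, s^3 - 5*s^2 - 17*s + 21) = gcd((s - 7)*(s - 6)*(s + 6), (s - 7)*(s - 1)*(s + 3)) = s - 7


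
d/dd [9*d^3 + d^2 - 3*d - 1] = 27*d^2 + 2*d - 3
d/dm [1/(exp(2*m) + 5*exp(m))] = (-2*exp(m) - 5)*exp(-m)/(exp(m) + 5)^2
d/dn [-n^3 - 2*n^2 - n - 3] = -3*n^2 - 4*n - 1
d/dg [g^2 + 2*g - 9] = 2*g + 2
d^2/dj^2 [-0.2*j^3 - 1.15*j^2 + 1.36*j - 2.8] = -1.2*j - 2.3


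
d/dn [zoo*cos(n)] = zoo*sin(n)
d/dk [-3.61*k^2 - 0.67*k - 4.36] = -7.22*k - 0.67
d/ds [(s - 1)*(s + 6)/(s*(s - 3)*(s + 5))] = (-s^4 - 10*s^3 - 7*s^2 + 24*s - 90)/(s^2*(s^4 + 4*s^3 - 26*s^2 - 60*s + 225))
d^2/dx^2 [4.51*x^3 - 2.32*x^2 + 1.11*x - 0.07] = 27.06*x - 4.64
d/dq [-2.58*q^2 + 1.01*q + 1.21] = 1.01 - 5.16*q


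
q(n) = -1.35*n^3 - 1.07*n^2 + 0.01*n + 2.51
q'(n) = -4.05*n^2 - 2.14*n + 0.01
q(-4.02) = 72.88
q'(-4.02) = -56.84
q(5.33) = -232.25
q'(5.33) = -126.45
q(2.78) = -34.74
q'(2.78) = -37.24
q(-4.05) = 74.60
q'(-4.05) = -57.75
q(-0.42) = 2.42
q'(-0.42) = 0.19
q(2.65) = -30.10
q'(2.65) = -34.10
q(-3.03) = 30.21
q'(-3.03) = -30.69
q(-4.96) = 140.87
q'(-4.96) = -89.01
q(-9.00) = 899.90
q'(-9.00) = -308.78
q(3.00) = -43.54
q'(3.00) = -42.86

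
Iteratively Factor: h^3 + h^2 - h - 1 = (h + 1)*(h^2 - 1) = (h - 1)*(h + 1)*(h + 1)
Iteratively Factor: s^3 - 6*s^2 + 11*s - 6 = (s - 1)*(s^2 - 5*s + 6) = (s - 3)*(s - 1)*(s - 2)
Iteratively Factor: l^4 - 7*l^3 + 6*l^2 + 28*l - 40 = (l - 5)*(l^3 - 2*l^2 - 4*l + 8) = (l - 5)*(l + 2)*(l^2 - 4*l + 4) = (l - 5)*(l - 2)*(l + 2)*(l - 2)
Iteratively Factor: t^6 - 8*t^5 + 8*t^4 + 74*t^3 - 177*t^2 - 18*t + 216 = (t + 1)*(t^5 - 9*t^4 + 17*t^3 + 57*t^2 - 234*t + 216) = (t - 3)*(t + 1)*(t^4 - 6*t^3 - t^2 + 54*t - 72) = (t - 3)*(t - 2)*(t + 1)*(t^3 - 4*t^2 - 9*t + 36) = (t - 3)*(t - 2)*(t + 1)*(t + 3)*(t^2 - 7*t + 12) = (t - 4)*(t - 3)*(t - 2)*(t + 1)*(t + 3)*(t - 3)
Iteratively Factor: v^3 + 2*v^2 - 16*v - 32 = (v + 4)*(v^2 - 2*v - 8) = (v + 2)*(v + 4)*(v - 4)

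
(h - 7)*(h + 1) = h^2 - 6*h - 7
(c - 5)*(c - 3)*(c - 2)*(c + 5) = c^4 - 5*c^3 - 19*c^2 + 125*c - 150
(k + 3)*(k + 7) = k^2 + 10*k + 21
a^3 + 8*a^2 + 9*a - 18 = (a - 1)*(a + 3)*(a + 6)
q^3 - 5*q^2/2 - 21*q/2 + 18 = (q - 4)*(q - 3/2)*(q + 3)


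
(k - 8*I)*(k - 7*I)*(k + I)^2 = k^4 - 13*I*k^3 - 27*k^2 - 97*I*k + 56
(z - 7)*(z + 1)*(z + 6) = z^3 - 43*z - 42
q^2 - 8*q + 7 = (q - 7)*(q - 1)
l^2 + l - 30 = (l - 5)*(l + 6)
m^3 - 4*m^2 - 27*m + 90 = (m - 6)*(m - 3)*(m + 5)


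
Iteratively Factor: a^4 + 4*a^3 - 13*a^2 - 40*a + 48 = (a - 1)*(a^3 + 5*a^2 - 8*a - 48) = (a - 3)*(a - 1)*(a^2 + 8*a + 16) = (a - 3)*(a - 1)*(a + 4)*(a + 4)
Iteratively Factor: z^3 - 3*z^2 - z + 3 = (z - 1)*(z^2 - 2*z - 3) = (z - 3)*(z - 1)*(z + 1)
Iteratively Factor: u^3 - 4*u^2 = (u - 4)*(u^2) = u*(u - 4)*(u)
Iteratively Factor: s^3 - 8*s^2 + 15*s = (s - 5)*(s^2 - 3*s) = s*(s - 5)*(s - 3)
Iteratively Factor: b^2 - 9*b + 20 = (b - 5)*(b - 4)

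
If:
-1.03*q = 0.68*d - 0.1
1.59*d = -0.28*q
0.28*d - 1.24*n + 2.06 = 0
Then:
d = -0.02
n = 1.66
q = 0.11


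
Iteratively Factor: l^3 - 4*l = (l)*(l^2 - 4) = l*(l + 2)*(l - 2)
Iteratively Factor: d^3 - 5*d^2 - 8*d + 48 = (d - 4)*(d^2 - d - 12) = (d - 4)^2*(d + 3)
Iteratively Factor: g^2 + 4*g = (g)*(g + 4)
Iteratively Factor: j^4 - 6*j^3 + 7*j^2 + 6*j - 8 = (j - 1)*(j^3 - 5*j^2 + 2*j + 8) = (j - 4)*(j - 1)*(j^2 - j - 2) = (j - 4)*(j - 1)*(j + 1)*(j - 2)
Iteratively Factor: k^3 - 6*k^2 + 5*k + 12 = (k - 4)*(k^2 - 2*k - 3) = (k - 4)*(k + 1)*(k - 3)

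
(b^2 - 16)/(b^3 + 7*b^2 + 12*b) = (b - 4)/(b*(b + 3))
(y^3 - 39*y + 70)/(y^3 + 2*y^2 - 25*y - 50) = (y^2 + 5*y - 14)/(y^2 + 7*y + 10)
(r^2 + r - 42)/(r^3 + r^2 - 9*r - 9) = (r^2 + r - 42)/(r^3 + r^2 - 9*r - 9)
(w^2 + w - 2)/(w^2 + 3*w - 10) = (w^2 + w - 2)/(w^2 + 3*w - 10)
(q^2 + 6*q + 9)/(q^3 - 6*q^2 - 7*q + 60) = (q + 3)/(q^2 - 9*q + 20)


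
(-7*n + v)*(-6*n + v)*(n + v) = 42*n^3 + 29*n^2*v - 12*n*v^2 + v^3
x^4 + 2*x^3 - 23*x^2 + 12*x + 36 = (x - 3)*(x - 2)*(x + 1)*(x + 6)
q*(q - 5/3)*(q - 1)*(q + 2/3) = q^4 - 2*q^3 - q^2/9 + 10*q/9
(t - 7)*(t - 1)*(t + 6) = t^3 - 2*t^2 - 41*t + 42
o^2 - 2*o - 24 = (o - 6)*(o + 4)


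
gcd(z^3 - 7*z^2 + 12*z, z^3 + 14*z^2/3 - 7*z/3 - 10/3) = 1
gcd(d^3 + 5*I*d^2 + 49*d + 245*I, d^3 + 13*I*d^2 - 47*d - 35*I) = d^2 + 12*I*d - 35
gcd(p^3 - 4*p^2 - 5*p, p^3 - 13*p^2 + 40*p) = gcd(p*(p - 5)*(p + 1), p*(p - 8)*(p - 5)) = p^2 - 5*p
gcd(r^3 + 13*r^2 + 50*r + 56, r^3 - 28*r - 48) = r^2 + 6*r + 8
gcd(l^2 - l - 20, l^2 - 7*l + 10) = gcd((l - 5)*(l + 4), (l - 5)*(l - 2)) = l - 5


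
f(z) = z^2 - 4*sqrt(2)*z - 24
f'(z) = 2*z - 4*sqrt(2)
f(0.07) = -24.39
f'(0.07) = -5.52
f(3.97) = -30.70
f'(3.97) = 2.28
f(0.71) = -27.51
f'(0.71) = -4.24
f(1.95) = -31.23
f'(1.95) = -1.76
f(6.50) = -18.52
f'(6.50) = 7.34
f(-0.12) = -23.31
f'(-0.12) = -5.90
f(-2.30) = -5.70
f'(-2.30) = -10.26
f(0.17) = -24.93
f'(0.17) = -5.32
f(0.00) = -24.00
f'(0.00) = -5.66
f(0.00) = -24.00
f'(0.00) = -5.66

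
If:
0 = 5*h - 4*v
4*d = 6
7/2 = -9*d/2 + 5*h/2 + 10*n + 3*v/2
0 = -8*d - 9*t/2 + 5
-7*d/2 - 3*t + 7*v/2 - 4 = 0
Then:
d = 3/2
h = 22/21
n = 17/30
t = -14/9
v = 55/42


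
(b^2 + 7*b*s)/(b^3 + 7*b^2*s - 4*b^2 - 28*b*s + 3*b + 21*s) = b/(b^2 - 4*b + 3)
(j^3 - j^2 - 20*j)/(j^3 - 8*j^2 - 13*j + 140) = j/(j - 7)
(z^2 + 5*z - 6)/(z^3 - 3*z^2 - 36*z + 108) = (z - 1)/(z^2 - 9*z + 18)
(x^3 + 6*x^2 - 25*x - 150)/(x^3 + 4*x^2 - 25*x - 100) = (x + 6)/(x + 4)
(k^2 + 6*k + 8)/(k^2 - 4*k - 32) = (k + 2)/(k - 8)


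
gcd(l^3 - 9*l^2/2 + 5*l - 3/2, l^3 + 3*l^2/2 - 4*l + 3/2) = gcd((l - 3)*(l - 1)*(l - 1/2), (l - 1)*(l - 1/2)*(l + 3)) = l^2 - 3*l/2 + 1/2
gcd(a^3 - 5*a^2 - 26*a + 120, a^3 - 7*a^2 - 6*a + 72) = a^2 - 10*a + 24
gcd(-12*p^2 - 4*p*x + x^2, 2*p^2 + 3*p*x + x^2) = 2*p + x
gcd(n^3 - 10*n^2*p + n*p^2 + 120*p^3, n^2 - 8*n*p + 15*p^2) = -n + 5*p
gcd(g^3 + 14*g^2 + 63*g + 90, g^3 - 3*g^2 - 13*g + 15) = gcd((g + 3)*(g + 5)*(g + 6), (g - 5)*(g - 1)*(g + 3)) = g + 3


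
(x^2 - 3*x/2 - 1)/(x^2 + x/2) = (x - 2)/x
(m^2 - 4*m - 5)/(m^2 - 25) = (m + 1)/(m + 5)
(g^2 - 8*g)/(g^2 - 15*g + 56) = g/(g - 7)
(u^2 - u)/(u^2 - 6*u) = (u - 1)/(u - 6)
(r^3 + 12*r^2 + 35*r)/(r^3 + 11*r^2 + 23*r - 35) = r/(r - 1)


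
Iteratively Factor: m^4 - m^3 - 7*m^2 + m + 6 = (m + 1)*(m^3 - 2*m^2 - 5*m + 6) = (m - 3)*(m + 1)*(m^2 + m - 2) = (m - 3)*(m - 1)*(m + 1)*(m + 2)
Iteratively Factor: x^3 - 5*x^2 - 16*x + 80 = (x - 4)*(x^2 - x - 20) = (x - 4)*(x + 4)*(x - 5)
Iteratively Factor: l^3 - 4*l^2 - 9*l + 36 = (l + 3)*(l^2 - 7*l + 12) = (l - 4)*(l + 3)*(l - 3)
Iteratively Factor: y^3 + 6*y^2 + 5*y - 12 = (y - 1)*(y^2 + 7*y + 12) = (y - 1)*(y + 3)*(y + 4)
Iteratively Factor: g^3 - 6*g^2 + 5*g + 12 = (g + 1)*(g^2 - 7*g + 12) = (g - 3)*(g + 1)*(g - 4)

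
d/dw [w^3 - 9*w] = 3*w^2 - 9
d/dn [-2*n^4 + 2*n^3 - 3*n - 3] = -8*n^3 + 6*n^2 - 3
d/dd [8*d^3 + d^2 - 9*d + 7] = 24*d^2 + 2*d - 9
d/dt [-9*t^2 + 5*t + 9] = 5 - 18*t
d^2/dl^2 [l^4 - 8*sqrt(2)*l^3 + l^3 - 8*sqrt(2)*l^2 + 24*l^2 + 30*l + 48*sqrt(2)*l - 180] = 12*l^2 - 48*sqrt(2)*l + 6*l - 16*sqrt(2) + 48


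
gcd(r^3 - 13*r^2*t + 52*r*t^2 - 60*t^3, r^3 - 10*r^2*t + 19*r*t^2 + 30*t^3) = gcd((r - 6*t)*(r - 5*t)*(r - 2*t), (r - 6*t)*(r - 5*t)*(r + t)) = r^2 - 11*r*t + 30*t^2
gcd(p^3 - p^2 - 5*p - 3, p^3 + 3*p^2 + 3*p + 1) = p^2 + 2*p + 1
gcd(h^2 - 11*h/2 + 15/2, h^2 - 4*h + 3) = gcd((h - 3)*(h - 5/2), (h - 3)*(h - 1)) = h - 3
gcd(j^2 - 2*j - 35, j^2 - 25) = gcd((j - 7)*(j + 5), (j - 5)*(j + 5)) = j + 5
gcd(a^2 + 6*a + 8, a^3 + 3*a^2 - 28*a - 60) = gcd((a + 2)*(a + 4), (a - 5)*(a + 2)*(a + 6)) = a + 2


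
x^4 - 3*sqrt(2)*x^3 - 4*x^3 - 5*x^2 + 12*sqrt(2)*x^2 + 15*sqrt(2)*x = x*(x - 5)*(x + 1)*(x - 3*sqrt(2))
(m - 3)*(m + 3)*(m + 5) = m^3 + 5*m^2 - 9*m - 45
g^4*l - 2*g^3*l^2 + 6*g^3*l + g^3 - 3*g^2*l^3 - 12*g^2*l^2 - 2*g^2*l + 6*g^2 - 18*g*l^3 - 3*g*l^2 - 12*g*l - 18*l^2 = (g + 6)*(g - 3*l)*(g + l)*(g*l + 1)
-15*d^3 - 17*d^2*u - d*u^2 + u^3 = (-5*d + u)*(d + u)*(3*d + u)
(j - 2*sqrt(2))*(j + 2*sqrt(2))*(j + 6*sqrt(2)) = j^3 + 6*sqrt(2)*j^2 - 8*j - 48*sqrt(2)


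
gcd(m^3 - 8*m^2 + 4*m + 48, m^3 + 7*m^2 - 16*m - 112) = m - 4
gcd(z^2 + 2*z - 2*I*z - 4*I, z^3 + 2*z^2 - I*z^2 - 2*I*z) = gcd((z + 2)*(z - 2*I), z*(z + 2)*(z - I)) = z + 2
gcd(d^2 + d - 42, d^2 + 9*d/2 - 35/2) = d + 7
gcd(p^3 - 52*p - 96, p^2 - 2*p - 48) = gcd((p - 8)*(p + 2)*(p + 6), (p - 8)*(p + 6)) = p^2 - 2*p - 48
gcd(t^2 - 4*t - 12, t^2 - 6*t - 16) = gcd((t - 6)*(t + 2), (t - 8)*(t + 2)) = t + 2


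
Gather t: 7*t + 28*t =35*t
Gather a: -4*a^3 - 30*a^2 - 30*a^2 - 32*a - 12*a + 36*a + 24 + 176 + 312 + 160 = -4*a^3 - 60*a^2 - 8*a + 672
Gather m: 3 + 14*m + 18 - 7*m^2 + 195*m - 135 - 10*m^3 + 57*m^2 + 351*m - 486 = -10*m^3 + 50*m^2 + 560*m - 600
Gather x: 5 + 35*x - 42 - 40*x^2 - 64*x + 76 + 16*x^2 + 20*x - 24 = -24*x^2 - 9*x + 15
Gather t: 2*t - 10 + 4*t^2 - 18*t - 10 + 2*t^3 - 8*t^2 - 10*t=2*t^3 - 4*t^2 - 26*t - 20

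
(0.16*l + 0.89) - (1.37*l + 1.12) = -1.21*l - 0.23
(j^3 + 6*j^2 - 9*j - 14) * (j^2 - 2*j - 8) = j^5 + 4*j^4 - 29*j^3 - 44*j^2 + 100*j + 112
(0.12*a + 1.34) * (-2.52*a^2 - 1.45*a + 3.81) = -0.3024*a^3 - 3.5508*a^2 - 1.4858*a + 5.1054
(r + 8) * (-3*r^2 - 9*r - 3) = -3*r^3 - 33*r^2 - 75*r - 24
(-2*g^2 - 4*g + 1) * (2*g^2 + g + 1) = -4*g^4 - 10*g^3 - 4*g^2 - 3*g + 1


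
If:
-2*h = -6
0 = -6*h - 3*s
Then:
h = 3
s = -6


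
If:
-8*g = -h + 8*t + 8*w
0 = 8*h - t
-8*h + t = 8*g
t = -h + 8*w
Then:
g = 0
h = 0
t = 0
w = 0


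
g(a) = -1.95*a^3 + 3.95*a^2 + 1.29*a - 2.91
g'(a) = -5.85*a^2 + 7.9*a + 1.29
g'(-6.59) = -304.83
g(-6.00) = 552.75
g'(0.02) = 1.45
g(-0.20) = -2.99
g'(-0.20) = -0.52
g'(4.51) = -82.07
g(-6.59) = 718.20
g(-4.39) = 232.53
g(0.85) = -0.16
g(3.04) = -17.27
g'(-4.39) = -146.13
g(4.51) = -95.63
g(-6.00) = 552.75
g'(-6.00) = -256.71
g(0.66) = -0.90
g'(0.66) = 3.96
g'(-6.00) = -256.71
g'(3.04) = -28.76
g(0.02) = -2.88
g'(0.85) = 3.78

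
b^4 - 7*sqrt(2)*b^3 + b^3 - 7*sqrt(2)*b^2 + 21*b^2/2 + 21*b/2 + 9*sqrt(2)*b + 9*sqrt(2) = (b + 1)*(b - 6*sqrt(2))*(b - 3*sqrt(2)/2)*(b + sqrt(2)/2)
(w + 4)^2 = w^2 + 8*w + 16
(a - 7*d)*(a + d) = a^2 - 6*a*d - 7*d^2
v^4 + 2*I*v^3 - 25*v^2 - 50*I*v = v*(v - 5)*(v + 5)*(v + 2*I)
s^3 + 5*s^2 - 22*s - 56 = (s - 4)*(s + 2)*(s + 7)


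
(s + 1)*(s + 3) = s^2 + 4*s + 3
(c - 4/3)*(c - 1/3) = c^2 - 5*c/3 + 4/9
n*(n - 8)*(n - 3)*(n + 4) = n^4 - 7*n^3 - 20*n^2 + 96*n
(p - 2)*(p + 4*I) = p^2 - 2*p + 4*I*p - 8*I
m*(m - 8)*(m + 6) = m^3 - 2*m^2 - 48*m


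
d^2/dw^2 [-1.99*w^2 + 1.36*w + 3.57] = -3.98000000000000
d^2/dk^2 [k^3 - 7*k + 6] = 6*k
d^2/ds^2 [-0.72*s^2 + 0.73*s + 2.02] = -1.44000000000000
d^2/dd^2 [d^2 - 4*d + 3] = 2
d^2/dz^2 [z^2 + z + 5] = 2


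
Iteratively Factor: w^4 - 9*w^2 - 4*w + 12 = (w + 2)*(w^3 - 2*w^2 - 5*w + 6) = (w + 2)^2*(w^2 - 4*w + 3) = (w - 1)*(w + 2)^2*(w - 3)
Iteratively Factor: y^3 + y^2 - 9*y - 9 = (y + 1)*(y^2 - 9) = (y - 3)*(y + 1)*(y + 3)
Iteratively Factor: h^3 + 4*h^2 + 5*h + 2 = (h + 1)*(h^2 + 3*h + 2) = (h + 1)*(h + 2)*(h + 1)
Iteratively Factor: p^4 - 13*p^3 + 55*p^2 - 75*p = (p - 5)*(p^3 - 8*p^2 + 15*p) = (p - 5)^2*(p^2 - 3*p) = p*(p - 5)^2*(p - 3)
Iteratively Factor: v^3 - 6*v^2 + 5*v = (v - 5)*(v^2 - v) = (v - 5)*(v - 1)*(v)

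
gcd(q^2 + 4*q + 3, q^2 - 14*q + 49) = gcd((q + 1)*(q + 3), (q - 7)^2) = 1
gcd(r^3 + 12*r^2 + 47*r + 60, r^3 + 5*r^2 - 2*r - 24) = r^2 + 7*r + 12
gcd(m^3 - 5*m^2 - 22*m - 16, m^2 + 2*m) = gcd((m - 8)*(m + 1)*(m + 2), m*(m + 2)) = m + 2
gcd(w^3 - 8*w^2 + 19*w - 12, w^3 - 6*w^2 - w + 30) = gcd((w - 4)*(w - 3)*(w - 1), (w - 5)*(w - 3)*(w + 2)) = w - 3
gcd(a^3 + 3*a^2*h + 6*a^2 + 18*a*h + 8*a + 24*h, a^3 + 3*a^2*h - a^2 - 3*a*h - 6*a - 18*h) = a^2 + 3*a*h + 2*a + 6*h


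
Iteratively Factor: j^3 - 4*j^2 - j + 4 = (j - 4)*(j^2 - 1) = (j - 4)*(j - 1)*(j + 1)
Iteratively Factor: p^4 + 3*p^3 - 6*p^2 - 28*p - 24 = (p + 2)*(p^3 + p^2 - 8*p - 12) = (p + 2)^2*(p^2 - p - 6) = (p - 3)*(p + 2)^2*(p + 2)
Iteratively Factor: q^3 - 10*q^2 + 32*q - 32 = (q - 4)*(q^2 - 6*q + 8) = (q - 4)^2*(q - 2)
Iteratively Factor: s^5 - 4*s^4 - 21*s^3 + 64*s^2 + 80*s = (s - 5)*(s^4 + s^3 - 16*s^2 - 16*s) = s*(s - 5)*(s^3 + s^2 - 16*s - 16) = s*(s - 5)*(s + 1)*(s^2 - 16) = s*(s - 5)*(s + 1)*(s + 4)*(s - 4)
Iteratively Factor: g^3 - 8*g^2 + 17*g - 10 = (g - 2)*(g^2 - 6*g + 5) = (g - 2)*(g - 1)*(g - 5)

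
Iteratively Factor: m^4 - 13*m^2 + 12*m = (m - 1)*(m^3 + m^2 - 12*m) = (m - 1)*(m + 4)*(m^2 - 3*m) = (m - 3)*(m - 1)*(m + 4)*(m)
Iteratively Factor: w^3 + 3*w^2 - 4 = (w - 1)*(w^2 + 4*w + 4) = (w - 1)*(w + 2)*(w + 2)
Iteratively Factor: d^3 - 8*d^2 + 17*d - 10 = (d - 5)*(d^2 - 3*d + 2) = (d - 5)*(d - 1)*(d - 2)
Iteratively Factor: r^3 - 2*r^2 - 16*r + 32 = (r - 4)*(r^2 + 2*r - 8) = (r - 4)*(r + 4)*(r - 2)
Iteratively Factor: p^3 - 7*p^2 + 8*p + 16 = (p - 4)*(p^2 - 3*p - 4) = (p - 4)*(p + 1)*(p - 4)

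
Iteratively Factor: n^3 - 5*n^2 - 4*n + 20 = (n - 5)*(n^2 - 4) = (n - 5)*(n + 2)*(n - 2)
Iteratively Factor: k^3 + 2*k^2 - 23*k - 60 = (k - 5)*(k^2 + 7*k + 12) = (k - 5)*(k + 3)*(k + 4)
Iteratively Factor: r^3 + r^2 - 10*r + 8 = (r - 1)*(r^2 + 2*r - 8) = (r - 2)*(r - 1)*(r + 4)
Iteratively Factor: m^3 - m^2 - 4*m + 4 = (m + 2)*(m^2 - 3*m + 2) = (m - 1)*(m + 2)*(m - 2)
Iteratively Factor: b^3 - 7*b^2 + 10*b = (b)*(b^2 - 7*b + 10) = b*(b - 5)*(b - 2)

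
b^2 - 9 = (b - 3)*(b + 3)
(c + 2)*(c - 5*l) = c^2 - 5*c*l + 2*c - 10*l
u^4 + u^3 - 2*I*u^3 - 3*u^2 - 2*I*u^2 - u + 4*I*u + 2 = (u - 1)*(u + 2)*(u - I)^2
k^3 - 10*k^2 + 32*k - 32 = (k - 4)^2*(k - 2)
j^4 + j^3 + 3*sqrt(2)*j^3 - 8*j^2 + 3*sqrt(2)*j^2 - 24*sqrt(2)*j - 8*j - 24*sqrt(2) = (j + 1)*(j - 2*sqrt(2))*(j + 2*sqrt(2))*(j + 3*sqrt(2))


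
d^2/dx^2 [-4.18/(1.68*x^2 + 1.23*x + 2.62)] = (23.595264*x^2 + 17.275104*x - 4.18*(3.36*x + 1.23)*(6.72*x + 2.46) + 36.797376)/(1.68*x^2 + 1.23*x + 2.62)^3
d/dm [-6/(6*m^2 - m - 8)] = 6*(12*m - 1)/(-6*m^2 + m + 8)^2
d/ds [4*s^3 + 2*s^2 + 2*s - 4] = 12*s^2 + 4*s + 2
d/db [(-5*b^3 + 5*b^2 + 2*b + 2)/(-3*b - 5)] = 2*(15*b^3 + 30*b^2 - 25*b - 2)/(9*b^2 + 30*b + 25)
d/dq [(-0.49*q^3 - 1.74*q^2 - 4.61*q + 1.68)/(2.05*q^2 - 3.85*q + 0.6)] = (-1.0045*q^4 + 3.773*q^3 + 15.2675*q^2 - 8.976*q + 3.702)/(4.2025*q^4 - 15.785*q^3 + 17.2825*q^2 - 4.62*q + 0.36)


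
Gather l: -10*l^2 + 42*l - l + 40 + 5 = -10*l^2 + 41*l + 45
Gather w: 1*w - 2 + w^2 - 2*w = w^2 - w - 2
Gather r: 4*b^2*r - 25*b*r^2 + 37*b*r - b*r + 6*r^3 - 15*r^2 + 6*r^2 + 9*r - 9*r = 6*r^3 + r^2*(-25*b - 9) + r*(4*b^2 + 36*b)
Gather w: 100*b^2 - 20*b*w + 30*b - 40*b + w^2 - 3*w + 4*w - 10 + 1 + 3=100*b^2 - 10*b + w^2 + w*(1 - 20*b) - 6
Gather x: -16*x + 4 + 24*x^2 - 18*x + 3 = 24*x^2 - 34*x + 7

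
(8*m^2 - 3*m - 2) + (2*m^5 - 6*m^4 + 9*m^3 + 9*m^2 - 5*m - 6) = 2*m^5 - 6*m^4 + 9*m^3 + 17*m^2 - 8*m - 8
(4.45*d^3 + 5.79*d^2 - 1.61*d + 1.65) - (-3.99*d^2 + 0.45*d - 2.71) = 4.45*d^3 + 9.78*d^2 - 2.06*d + 4.36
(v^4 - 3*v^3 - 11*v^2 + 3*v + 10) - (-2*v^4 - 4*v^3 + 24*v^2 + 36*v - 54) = 3*v^4 + v^3 - 35*v^2 - 33*v + 64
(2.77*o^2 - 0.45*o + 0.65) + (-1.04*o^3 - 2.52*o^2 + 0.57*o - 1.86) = -1.04*o^3 + 0.25*o^2 + 0.12*o - 1.21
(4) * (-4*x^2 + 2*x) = -16*x^2 + 8*x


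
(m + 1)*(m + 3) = m^2 + 4*m + 3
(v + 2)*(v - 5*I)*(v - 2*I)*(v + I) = v^4 + 2*v^3 - 6*I*v^3 - 3*v^2 - 12*I*v^2 - 6*v - 10*I*v - 20*I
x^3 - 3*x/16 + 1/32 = (x - 1/4)^2*(x + 1/2)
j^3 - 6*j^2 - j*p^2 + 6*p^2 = (j - 6)*(j - p)*(j + p)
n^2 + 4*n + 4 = (n + 2)^2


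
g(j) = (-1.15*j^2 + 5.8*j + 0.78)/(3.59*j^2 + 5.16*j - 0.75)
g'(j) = (5.8 - 2.3*j)/(3.59*j^2 + 5.16*j - 0.75) + (-7.18*j - 5.16)*(-1.15*j^2 + 5.8*j + 0.78)/(3.59*j^2 + 5.16*j - 0.75)^2 = (-26.756*j^2 - 3.8754*j - 8.3748)/(12.8881*j^4 + 37.0488*j^3 + 21.2406*j^2 - 7.74*j + 0.5625)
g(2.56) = 0.22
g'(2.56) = -0.15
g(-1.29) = 6.02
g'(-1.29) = -23.35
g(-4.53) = -0.99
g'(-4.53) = -0.22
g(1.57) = 0.44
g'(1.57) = -0.31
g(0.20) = 4.45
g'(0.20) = -56.42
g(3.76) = 0.09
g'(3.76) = -0.08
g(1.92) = 0.34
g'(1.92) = -0.23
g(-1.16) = 3.93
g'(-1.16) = -10.99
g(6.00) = -0.04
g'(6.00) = -0.04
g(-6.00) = -0.77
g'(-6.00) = -0.10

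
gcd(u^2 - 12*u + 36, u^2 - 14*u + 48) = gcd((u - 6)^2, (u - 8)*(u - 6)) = u - 6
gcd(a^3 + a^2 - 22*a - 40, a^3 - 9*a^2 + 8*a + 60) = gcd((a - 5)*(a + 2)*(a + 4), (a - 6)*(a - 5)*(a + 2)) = a^2 - 3*a - 10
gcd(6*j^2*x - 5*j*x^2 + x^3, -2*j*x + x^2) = -2*j*x + x^2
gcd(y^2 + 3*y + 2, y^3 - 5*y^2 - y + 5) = y + 1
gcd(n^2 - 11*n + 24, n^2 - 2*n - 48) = n - 8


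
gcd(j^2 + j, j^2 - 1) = j + 1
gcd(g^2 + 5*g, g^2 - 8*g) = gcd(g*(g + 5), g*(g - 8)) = g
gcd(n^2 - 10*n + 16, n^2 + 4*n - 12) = n - 2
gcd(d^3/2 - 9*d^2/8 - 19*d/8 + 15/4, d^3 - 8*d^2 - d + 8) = 1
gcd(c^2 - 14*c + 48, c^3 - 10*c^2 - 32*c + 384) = c - 8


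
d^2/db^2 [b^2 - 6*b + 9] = 2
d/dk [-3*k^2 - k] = -6*k - 1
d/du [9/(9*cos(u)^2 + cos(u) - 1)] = 9*(18*cos(u) + 1)*sin(u)/(9*cos(u)^2 + cos(u) - 1)^2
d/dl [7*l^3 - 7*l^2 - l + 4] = 21*l^2 - 14*l - 1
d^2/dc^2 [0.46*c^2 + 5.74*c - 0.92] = 0.920000000000000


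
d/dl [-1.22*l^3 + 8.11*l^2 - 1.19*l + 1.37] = -3.66*l^2 + 16.22*l - 1.19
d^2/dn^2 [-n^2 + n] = -2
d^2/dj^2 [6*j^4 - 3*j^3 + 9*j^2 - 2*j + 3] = 72*j^2 - 18*j + 18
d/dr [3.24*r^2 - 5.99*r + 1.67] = 6.48*r - 5.99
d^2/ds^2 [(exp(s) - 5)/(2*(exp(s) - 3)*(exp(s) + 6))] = (exp(4*s) - 23*exp(3*s) + 63*exp(2*s) - 351*exp(s) + 54)*exp(s)/(2*(exp(6*s) + 9*exp(5*s) - 27*exp(4*s) - 297*exp(3*s) + 486*exp(2*s) + 2916*exp(s) - 5832))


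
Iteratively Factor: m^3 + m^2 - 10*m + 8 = (m - 2)*(m^2 + 3*m - 4) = (m - 2)*(m - 1)*(m + 4)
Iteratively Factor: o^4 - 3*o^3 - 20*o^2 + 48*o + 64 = (o - 4)*(o^3 + o^2 - 16*o - 16) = (o - 4)*(o + 4)*(o^2 - 3*o - 4) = (o - 4)^2*(o + 4)*(o + 1)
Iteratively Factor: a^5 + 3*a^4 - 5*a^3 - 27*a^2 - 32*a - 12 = (a + 2)*(a^4 + a^3 - 7*a^2 - 13*a - 6) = (a + 2)^2*(a^3 - a^2 - 5*a - 3) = (a - 3)*(a + 2)^2*(a^2 + 2*a + 1) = (a - 3)*(a + 1)*(a + 2)^2*(a + 1)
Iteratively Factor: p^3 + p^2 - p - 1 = (p + 1)*(p^2 - 1) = (p + 1)^2*(p - 1)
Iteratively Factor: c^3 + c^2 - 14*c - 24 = (c - 4)*(c^2 + 5*c + 6) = (c - 4)*(c + 3)*(c + 2)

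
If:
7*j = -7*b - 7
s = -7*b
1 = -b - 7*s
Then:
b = 1/48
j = -49/48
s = -7/48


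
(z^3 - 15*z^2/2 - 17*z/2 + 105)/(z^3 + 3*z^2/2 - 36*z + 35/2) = (2*z^2 - 5*z - 42)/(2*z^2 + 13*z - 7)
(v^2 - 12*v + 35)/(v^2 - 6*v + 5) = (v - 7)/(v - 1)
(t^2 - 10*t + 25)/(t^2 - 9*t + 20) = (t - 5)/(t - 4)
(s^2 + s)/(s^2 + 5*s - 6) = s*(s + 1)/(s^2 + 5*s - 6)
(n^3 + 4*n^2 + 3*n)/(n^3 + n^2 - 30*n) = (n^2 + 4*n + 3)/(n^2 + n - 30)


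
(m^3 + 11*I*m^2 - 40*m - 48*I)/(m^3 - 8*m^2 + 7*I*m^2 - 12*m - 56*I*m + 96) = (m + 4*I)/(m - 8)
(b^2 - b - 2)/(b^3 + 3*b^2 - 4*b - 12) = (b + 1)/(b^2 + 5*b + 6)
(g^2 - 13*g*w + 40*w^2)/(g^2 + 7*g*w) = (g^2 - 13*g*w + 40*w^2)/(g*(g + 7*w))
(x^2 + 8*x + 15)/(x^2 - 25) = (x + 3)/(x - 5)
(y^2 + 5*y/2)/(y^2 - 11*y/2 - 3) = y*(2*y + 5)/(2*y^2 - 11*y - 6)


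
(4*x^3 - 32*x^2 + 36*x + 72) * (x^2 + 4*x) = 4*x^5 - 16*x^4 - 92*x^3 + 216*x^2 + 288*x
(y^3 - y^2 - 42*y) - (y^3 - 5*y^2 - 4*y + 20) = 4*y^2 - 38*y - 20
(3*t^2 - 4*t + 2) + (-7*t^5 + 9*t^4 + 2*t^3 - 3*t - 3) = -7*t^5 + 9*t^4 + 2*t^3 + 3*t^2 - 7*t - 1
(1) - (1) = 0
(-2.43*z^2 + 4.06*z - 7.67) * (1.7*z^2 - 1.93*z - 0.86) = -4.131*z^4 + 11.5919*z^3 - 18.785*z^2 + 11.3115*z + 6.5962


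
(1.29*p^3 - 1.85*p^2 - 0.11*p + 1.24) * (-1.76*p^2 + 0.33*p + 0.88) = -2.2704*p^5 + 3.6817*p^4 + 0.7183*p^3 - 3.8467*p^2 + 0.3124*p + 1.0912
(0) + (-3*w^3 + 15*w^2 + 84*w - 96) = -3*w^3 + 15*w^2 + 84*w - 96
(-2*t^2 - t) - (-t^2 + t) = -t^2 - 2*t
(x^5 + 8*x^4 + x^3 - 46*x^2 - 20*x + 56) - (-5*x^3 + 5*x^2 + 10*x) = x^5 + 8*x^4 + 6*x^3 - 51*x^2 - 30*x + 56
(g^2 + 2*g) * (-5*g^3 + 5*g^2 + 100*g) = -5*g^5 - 5*g^4 + 110*g^3 + 200*g^2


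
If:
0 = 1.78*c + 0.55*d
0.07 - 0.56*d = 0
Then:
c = -0.04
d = 0.12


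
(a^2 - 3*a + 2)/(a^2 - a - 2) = (a - 1)/(a + 1)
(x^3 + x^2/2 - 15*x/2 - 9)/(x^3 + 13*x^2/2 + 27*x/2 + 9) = (x - 3)/(x + 3)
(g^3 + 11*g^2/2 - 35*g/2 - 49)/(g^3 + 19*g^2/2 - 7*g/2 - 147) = (g + 2)/(g + 6)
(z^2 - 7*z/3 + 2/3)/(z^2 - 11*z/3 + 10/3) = (3*z - 1)/(3*z - 5)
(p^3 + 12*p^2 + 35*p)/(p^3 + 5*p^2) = (p + 7)/p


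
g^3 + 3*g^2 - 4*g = g*(g - 1)*(g + 4)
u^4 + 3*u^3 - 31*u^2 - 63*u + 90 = (u - 5)*(u - 1)*(u + 3)*(u + 6)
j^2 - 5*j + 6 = (j - 3)*(j - 2)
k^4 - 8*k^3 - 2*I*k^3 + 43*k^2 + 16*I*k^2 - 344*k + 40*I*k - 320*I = (k - 8)*(k - 8*I)*(k + I)*(k + 5*I)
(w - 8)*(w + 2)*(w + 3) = w^3 - 3*w^2 - 34*w - 48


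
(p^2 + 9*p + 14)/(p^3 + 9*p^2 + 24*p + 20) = (p + 7)/(p^2 + 7*p + 10)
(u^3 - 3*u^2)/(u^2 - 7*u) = u*(u - 3)/(u - 7)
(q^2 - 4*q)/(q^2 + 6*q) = (q - 4)/(q + 6)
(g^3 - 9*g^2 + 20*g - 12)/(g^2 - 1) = (g^2 - 8*g + 12)/(g + 1)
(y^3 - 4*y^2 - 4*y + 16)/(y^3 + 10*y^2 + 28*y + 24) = (y^2 - 6*y + 8)/(y^2 + 8*y + 12)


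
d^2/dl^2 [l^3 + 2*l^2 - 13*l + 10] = 6*l + 4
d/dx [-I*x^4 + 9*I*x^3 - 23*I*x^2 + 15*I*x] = I*(-4*x^3 + 27*x^2 - 46*x + 15)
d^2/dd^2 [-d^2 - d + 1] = -2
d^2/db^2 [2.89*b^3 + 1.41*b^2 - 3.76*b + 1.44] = 17.34*b + 2.82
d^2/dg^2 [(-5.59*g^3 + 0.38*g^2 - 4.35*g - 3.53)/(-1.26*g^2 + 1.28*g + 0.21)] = (1.4210854715202e-14*g^5 - 1.4210854715202e-14*g^4 + 33.861932*g^3 + 42.037632*g^2 - 25.77393*g + 11.063104)/(2.000376*g^6 - 6.096384*g^5 + 5.192964*g^4 - 0.0650240000000002*g^3 - 0.865494*g^2 - 0.169344*g - 0.009261)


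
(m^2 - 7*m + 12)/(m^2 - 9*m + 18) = (m - 4)/(m - 6)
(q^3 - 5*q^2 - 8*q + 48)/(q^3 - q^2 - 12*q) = (q - 4)/q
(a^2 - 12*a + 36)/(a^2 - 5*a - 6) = (a - 6)/(a + 1)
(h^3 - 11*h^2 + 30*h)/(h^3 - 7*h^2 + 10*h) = (h - 6)/(h - 2)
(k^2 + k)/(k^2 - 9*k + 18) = k*(k + 1)/(k^2 - 9*k + 18)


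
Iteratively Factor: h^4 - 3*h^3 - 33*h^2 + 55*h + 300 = (h + 3)*(h^3 - 6*h^2 - 15*h + 100) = (h - 5)*(h + 3)*(h^2 - h - 20) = (h - 5)^2*(h + 3)*(h + 4)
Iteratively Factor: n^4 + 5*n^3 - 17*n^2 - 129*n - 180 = (n + 4)*(n^3 + n^2 - 21*n - 45) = (n - 5)*(n + 4)*(n^2 + 6*n + 9) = (n - 5)*(n + 3)*(n + 4)*(n + 3)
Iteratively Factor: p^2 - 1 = (p - 1)*(p + 1)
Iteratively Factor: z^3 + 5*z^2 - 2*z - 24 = (z + 3)*(z^2 + 2*z - 8) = (z + 3)*(z + 4)*(z - 2)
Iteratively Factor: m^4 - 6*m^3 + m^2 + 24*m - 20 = (m - 5)*(m^3 - m^2 - 4*m + 4) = (m - 5)*(m - 1)*(m^2 - 4) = (m - 5)*(m - 1)*(m + 2)*(m - 2)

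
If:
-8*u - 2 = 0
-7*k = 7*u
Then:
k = 1/4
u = -1/4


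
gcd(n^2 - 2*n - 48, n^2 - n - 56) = n - 8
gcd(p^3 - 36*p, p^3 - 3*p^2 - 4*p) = p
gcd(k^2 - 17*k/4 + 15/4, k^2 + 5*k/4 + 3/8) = 1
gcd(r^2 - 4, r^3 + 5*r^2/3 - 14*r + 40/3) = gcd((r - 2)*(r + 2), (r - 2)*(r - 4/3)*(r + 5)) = r - 2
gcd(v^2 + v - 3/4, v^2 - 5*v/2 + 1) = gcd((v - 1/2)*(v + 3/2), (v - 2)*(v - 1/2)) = v - 1/2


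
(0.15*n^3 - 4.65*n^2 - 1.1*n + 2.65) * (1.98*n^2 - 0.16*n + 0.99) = 0.297*n^5 - 9.231*n^4 - 1.2855*n^3 + 0.8195*n^2 - 1.513*n + 2.6235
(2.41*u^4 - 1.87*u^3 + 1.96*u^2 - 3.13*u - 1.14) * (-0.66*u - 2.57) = -1.5906*u^5 - 4.9595*u^4 + 3.5123*u^3 - 2.9714*u^2 + 8.7965*u + 2.9298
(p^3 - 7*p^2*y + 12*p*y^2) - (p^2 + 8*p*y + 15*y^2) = p^3 - 7*p^2*y - p^2 + 12*p*y^2 - 8*p*y - 15*y^2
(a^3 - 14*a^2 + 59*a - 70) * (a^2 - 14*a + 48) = a^5 - 28*a^4 + 303*a^3 - 1568*a^2 + 3812*a - 3360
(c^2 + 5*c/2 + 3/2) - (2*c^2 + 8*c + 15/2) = -c^2 - 11*c/2 - 6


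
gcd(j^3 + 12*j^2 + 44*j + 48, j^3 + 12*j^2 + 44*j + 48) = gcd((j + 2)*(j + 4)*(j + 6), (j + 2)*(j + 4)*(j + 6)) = j^3 + 12*j^2 + 44*j + 48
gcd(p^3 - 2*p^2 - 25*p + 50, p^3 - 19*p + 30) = p^2 + 3*p - 10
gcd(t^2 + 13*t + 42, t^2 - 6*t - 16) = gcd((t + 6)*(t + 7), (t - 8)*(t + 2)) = 1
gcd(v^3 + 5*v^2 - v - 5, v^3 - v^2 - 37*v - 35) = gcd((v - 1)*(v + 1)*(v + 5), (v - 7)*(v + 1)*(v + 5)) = v^2 + 6*v + 5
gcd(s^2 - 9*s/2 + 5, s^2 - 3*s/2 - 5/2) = s - 5/2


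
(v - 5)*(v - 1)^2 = v^3 - 7*v^2 + 11*v - 5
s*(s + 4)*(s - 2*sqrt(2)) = s^3 - 2*sqrt(2)*s^2 + 4*s^2 - 8*sqrt(2)*s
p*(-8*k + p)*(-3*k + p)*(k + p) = 24*k^3*p + 13*k^2*p^2 - 10*k*p^3 + p^4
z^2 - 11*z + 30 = (z - 6)*(z - 5)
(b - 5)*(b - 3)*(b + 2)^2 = b^4 - 4*b^3 - 13*b^2 + 28*b + 60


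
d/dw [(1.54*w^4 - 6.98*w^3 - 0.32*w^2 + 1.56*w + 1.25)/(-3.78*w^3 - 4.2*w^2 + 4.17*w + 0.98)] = (-5.8212*w^6 - 12.936*w^5 + 47.3718*w^4 - 40.3828*w^3 - 1.1286*w^2 + 9.8728*w - 3.6837)/(14.2884*w^6 + 31.752*w^5 - 13.8852*w^4 - 42.4368*w^3 + 9.1569*w^2 + 8.1732*w + 0.9604)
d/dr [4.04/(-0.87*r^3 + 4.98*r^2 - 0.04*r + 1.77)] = (10.5444*r^2 - 40.2384*r + 0.1616)/(0.87*r^3 - 4.98*r^2 + 0.04*r - 1.77)^2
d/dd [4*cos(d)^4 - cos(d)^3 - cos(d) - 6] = (-16*cos(d)^3 + 3*cos(d)^2 + 1)*sin(d)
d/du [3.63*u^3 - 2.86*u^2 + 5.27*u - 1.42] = 10.89*u^2 - 5.72*u + 5.27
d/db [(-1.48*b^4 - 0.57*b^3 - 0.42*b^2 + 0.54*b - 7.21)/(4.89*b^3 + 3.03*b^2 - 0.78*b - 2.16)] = (-7.2372*b^6 - 8.9688*b^5 + 3.7899*b^4 + 8.3952*b^3 + 108.1557*b^2 + 45.507*b - 6.7902)/(23.9121*b^6 + 29.6334*b^5 + 1.5525*b^4 - 25.8516*b^3 - 12.4812*b^2 + 3.3696*b + 4.6656)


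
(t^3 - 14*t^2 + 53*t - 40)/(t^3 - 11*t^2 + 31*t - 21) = (t^2 - 13*t + 40)/(t^2 - 10*t + 21)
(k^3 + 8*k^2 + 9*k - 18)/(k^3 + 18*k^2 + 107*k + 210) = (k^2 + 2*k - 3)/(k^2 + 12*k + 35)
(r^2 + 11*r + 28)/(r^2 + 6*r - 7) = (r + 4)/(r - 1)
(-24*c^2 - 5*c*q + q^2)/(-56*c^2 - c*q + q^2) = (3*c + q)/(7*c + q)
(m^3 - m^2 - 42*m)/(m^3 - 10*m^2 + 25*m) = (m^2 - m - 42)/(m^2 - 10*m + 25)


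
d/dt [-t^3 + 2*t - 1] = 2 - 3*t^2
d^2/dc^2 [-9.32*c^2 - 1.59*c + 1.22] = -18.6400000000000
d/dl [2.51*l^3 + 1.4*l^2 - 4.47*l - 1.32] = 7.53*l^2 + 2.8*l - 4.47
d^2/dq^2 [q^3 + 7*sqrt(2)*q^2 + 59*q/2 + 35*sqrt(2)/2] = 6*q + 14*sqrt(2)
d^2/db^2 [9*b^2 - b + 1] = 18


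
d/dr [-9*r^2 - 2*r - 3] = -18*r - 2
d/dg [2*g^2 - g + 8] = 4*g - 1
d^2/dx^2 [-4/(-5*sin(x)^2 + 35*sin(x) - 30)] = 4*(-4*sin(x)^3 + 17*sin(x)^2 - 2*sin(x) - 86)/(5*(sin(x) - 6)^3*(sin(x) - 1)^2)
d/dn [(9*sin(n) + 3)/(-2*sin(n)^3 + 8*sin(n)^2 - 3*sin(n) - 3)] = 6*(6*sin(n)^3 - 9*sin(n)^2 - 8*sin(n) - 3)*cos(n)/((sin(n) - 1)^2*(2*sin(n)^2 - 6*sin(n) - 3)^2)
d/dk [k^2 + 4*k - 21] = 2*k + 4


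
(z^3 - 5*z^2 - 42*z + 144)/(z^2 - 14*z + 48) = (z^2 + 3*z - 18)/(z - 6)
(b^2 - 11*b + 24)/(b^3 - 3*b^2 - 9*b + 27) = (b - 8)/(b^2 - 9)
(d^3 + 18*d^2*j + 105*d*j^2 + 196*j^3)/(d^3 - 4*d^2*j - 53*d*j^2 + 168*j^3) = (d^2 + 11*d*j + 28*j^2)/(d^2 - 11*d*j + 24*j^2)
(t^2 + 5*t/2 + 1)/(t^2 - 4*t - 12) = (t + 1/2)/(t - 6)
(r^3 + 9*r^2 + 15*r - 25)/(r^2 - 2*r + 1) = (r^2 + 10*r + 25)/(r - 1)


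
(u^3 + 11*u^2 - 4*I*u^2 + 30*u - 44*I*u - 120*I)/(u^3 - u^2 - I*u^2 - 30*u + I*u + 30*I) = (u^2 + u*(6 - 4*I) - 24*I)/(u^2 + u*(-6 - I) + 6*I)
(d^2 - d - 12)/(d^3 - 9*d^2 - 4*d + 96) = 1/(d - 8)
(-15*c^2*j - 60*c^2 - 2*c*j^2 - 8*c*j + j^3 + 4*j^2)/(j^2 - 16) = (-15*c^2 - 2*c*j + j^2)/(j - 4)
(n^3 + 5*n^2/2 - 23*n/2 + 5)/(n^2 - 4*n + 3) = (2*n^3 + 5*n^2 - 23*n + 10)/(2*(n^2 - 4*n + 3))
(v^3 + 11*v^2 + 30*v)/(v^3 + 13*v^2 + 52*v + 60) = v/(v + 2)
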